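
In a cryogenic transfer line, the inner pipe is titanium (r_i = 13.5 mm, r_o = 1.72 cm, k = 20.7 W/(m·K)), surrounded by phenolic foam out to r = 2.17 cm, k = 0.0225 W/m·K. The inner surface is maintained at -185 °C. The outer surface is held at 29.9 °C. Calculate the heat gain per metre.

Resistance network (inner→outer):
  R'_titanium = ln(0.0172/0.0135)/(2πk) = 0.2422/(2π·20.7) = 0.001862 m·K/W
  R'_phenolic foam = ln(0.0217/0.0172)/(2πk) = 0.2324/(2π·0.0225) = 1.644 m·K/W
ΣR = 0.001862 + 1.644 = 1.646 m·K/W
Q' = ΔT/ΣR = (-185 °C − 29.9 °C)/1.646 = -131 W/m
(Negative Q' ⇒ heat flows inward; heat gain = 131 W/m.)

Q' = 131 W/m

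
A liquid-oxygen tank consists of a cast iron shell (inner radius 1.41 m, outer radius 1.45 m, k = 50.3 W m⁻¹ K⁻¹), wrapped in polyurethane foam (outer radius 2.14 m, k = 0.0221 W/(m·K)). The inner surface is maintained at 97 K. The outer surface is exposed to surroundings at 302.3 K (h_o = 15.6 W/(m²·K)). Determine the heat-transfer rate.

Series thermal resistances, inner to outer:
  R_cast iron = (1/1.41 − 1/1.45)/(4πk) = 0.01956/(4π·50.3) = 3.095×10^-5 K/W
  R_polyurethane foam = (1/1.45 − 1/2.14)/(4πk) = 0.2224/(4π·0.0221) = 0.8007 K/W
  R_conv,out = 1/(4πr²h) = 1/(4π·2.14²·15.6) = 0.001114 K/W
ΣR = 3.095×10^-5 + 0.8007 + 0.001114 = 0.8018 K/W
Q = ΔT/ΣR = (97 K − 302.3 K)/0.8018 = -256 W
(Negative Q ⇒ heat flows inward; heat gain = 256 W.)

Q = 256 W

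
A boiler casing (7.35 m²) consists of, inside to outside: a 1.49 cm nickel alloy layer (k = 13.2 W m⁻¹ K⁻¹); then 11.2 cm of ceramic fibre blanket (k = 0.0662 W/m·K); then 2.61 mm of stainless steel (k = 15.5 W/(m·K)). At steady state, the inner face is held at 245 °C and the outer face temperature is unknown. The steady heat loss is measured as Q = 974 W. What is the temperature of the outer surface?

Series resistances:
  R_nickel alloy = L/(kA) = 0.0149/(13.2·7.35) = 1.536×10^-4 K/W
  R_ceramic fibre blanket = L/(kA) = 0.112/(0.0662·7.35) = 0.2302 K/W
  R_stainless steel = L/(kA) = 0.00261/(15.5·7.35) = 2.291×10^-5 K/W
ΣR = 0.2304 K/W
ΔT = Q·ΣR = 974 × 0.2304 = 224.4 K
Heat flows outward, so T_out = T_in − ΔT = 245 − 224.4 = 20.6 °C

T_out = 20.6 °C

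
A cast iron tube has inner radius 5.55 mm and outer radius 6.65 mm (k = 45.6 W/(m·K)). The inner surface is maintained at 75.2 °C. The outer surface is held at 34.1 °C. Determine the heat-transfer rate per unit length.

Q' = 2πk·ΔT/ln(r₂/r₁) = 2π × 45.6 × 41.1 / ln(0.00665/0.00555) = 65100 W/m

Q' = 65100 W/m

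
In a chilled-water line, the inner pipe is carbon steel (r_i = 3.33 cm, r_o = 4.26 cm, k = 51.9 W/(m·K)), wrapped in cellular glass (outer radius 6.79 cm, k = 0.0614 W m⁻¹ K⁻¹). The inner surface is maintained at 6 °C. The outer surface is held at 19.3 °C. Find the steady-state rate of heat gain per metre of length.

Series thermal resistances, inner to outer:
  R'_carbon steel = ln(0.0426/0.0333)/(2πk) = 0.2463/(2π·51.9) = 7.553×10^-4 m·K/W
  R'_cellular glass = ln(0.0679/0.0426)/(2πk) = 0.4662/(2π·0.0614) = 1.208 m·K/W
ΣR = 7.553×10^-4 + 1.208 = 1.209 m·K/W
Q' = ΔT/ΣR = (6 °C − 19.3 °C)/1.209 = -11.0 W/m
(Negative Q' ⇒ heat flows inward; heat gain = 11.0 W/m.)

Q' = 11.0 W/m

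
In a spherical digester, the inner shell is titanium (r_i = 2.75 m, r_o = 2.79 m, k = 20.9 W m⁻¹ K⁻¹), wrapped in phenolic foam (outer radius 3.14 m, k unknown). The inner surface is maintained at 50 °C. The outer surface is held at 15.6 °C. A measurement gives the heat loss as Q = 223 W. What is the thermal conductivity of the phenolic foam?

k = 0.0206 W/m·K

ΣR = ΔT/Q = |50 − 15.6|/223 = 0.1543 K/W
Known resistances:
  R_titanium = (1/2.75 − 1/2.79)/(4πk) = 0.005213/(4π·20.9) = 1.985×10^-5 K/W
R_phenolic foam = ΣR − ΣR_known = 0.1543 − 1.985×10^-5 = 0.1543 K/W
(1/r₁−1/r₂)/(4πk) = 0.1543 ⇒ k = 0.03995/(4π·0.1543) = 0.0206 W/m·K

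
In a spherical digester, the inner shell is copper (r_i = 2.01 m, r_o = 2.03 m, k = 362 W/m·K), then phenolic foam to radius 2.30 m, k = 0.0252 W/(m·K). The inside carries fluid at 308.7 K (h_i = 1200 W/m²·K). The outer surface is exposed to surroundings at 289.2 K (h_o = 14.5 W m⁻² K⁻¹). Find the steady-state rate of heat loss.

Q = 106 W

Resistance network (inner→outer):
  R_conv,in = 1/(4πr²h) = 1/(4π·2.01²·1200) = 1.641×10^-5 K/W
  R_copper = (1/2.01 − 1/2.03)/(4πk) = 0.004902/(4π·362) = 1.078×10^-6 K/W
  R_phenolic foam = (1/2.03 − 1/2.30)/(4πk) = 0.05783/(4π·0.0252) = 0.1826 K/W
  R_conv,out = 1/(4πr²h) = 1/(4π·2.30²·14.5) = 0.001037 K/W
ΣR = 1.641×10^-5 + 1.078×10^-6 + 0.1826 + 0.001037 = 0.1837 K/W
Q = ΔT/ΣR = (308.7 K − 289.2 K)/0.1837 = 106 W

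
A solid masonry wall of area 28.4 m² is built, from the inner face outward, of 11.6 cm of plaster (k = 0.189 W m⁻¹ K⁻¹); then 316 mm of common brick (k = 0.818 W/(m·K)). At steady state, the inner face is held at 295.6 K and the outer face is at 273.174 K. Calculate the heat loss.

Q = 637 W

Resistance network (inner→outer):
  R_plaster = L/(kA) = 0.116/(0.189·28.4) = 0.02161 K/W
  R_common brick = L/(kA) = 0.316/(0.818·28.4) = 0.01360 K/W
ΣR = 0.02161 + 0.01360 = 0.03521 K/W
Q = ΔT/ΣR = (295.6 K − 273.174 K)/0.03521 = 637 W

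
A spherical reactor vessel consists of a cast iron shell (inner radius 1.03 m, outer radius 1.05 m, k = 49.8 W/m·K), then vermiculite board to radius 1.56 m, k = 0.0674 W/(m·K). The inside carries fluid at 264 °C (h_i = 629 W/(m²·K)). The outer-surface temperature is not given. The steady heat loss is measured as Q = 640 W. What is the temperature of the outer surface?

T_out = 28.6 °C

Series resistances:
  R_conv,in = 1/(4πr²h) = 1/(4π·1.03²·629) = 1.193×10^-4 K/W
  R_cast iron = (1/1.03 − 1/1.05)/(4πk) = 0.01849/(4π·49.8) = 2.955×10^-5 K/W
  R_vermiculite board = (1/1.05 − 1/1.56)/(4πk) = 0.3114/(4π·0.0674) = 0.3676 K/W
ΣR = 0.3678 K/W
ΔT = Q·ΣR = 640 × 0.3678 = 235.4 K
Heat flows outward, so T_out = T_in − ΔT = 264 − 235.4 = 28.6 °C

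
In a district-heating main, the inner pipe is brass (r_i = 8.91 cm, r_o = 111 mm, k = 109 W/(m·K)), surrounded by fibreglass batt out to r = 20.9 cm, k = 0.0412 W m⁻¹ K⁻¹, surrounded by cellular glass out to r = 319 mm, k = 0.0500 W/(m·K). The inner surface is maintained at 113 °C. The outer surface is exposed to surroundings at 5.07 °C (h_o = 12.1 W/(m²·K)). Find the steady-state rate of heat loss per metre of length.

Treat each layer as a resistance in series:
  R'_brass = ln(0.111/0.0891)/(2πk) = 0.2198/(2π·109) = 3.209×10^-4 m·K/W
  R'_fibreglass batt = ln(0.209/0.111)/(2πk) = 0.6328/(2π·0.0412) = 2.445 m·K/W
  R'_cellular glass = ln(0.319/0.209)/(2πk) = 0.4229/(2π·0.0500) = 1.346 m·K/W
  R'_conv,out = 1/(2πr h) = 1/(2π·0.319·12.1) = 0.04123 m·K/W
ΣR = 3.209×10^-4 + 2.445 + 1.346 + 0.04123 = 3.833 m·K/W
Q' = ΔT/ΣR = (113 °C − 5.07 °C)/3.833 = 28.2 W/m

Q' = 28.2 W/m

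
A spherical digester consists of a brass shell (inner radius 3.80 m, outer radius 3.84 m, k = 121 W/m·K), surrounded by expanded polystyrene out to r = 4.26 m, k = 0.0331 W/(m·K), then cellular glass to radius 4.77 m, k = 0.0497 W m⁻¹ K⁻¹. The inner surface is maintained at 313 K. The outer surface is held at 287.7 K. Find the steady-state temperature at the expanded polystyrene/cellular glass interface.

Treat each layer as a resistance in series:
  R_brass = (1/3.80 − 1/3.84)/(4πk) = 0.002741/(4π·121) = 1.803×10^-6 K/W
  R_expanded polystyrene = (1/3.84 − 1/4.26)/(4πk) = 0.02567/(4π·0.0331) = 0.06173 K/W
  R_cellular glass = (1/4.26 − 1/4.77)/(4πk) = 0.02510/(4π·0.0497) = 0.04019 K/W
ΣR = 1.803×10^-6 + 0.06173 + 0.04019 = 0.1019 K/W
Q = ΔT/ΣR = (313 K − 287.7 K)/0.1019 = 248.3 W
From the inner boundary to the expanded polystyrene/cellular glass interface, ΣR_partial = 0.06173 K/W.
T_interface = T_in − Q·ΣR_partial = 313 K − (248.3)(0.06173) = 297.7 K

T = 297.7 K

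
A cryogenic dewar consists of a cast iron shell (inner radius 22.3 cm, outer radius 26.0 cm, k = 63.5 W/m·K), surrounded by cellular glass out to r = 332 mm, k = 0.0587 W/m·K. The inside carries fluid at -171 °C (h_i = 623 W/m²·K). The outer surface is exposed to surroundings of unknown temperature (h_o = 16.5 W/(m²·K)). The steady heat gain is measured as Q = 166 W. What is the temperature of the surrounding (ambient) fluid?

T_out = 24.5 °C

Sum the resistances:
  R_conv,in = 1/(4πr²h) = 1/(4π·0.223²·623) = 0.002569 K/W
  R_cast iron = (1/0.223 − 1/0.260)/(4πk) = 0.6382/(4π·63.5) = 7.997×10^-4 K/W
  R_cellular glass = (1/0.260 − 1/0.332)/(4πk) = 0.8341/(4π·0.0587) = 1.131 K/W
  R_conv,out = 1/(4πr²h) = 1/(4π·0.332²·16.5) = 0.04376 K/W
ΣR = 1.178 K/W
ΔT = Q·ΣR = 166 × 1.178 = 195.5 K
Heat flows inward, so T_out = T_in + ΔT = -171 + 195.5 = 24.5 °C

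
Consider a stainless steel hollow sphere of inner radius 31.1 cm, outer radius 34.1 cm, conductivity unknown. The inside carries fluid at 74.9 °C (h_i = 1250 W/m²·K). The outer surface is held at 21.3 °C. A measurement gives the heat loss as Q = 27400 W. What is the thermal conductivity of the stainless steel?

ΣR = ΔT/Q = |74.9 − 21.3|/27400 = 0.001956 K/W
Known resistances:
  R_conv,in = 1/(4πr²h) = 1/(4π·0.311²·1250) = 6.582×10^-4 K/W
R_stainless steel = ΣR − ΣR_known = 0.001956 − 6.582×10^-4 = 0.001298 K/W
(1/r₁−1/r₂)/(4πk) = 0.001298 ⇒ k = 0.2829/(4π·0.001298) = 17.3 W/m·K

k = 17.3 W/m·K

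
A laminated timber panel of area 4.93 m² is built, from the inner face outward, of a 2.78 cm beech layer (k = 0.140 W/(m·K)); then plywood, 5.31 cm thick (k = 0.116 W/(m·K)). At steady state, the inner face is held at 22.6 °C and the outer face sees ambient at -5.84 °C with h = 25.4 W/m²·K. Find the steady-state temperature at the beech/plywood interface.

T = 14.5 °C

Resistance network (inner→outer):
  R_beech = L/(kA) = 0.0278/(0.140·4.93) = 0.04028 K/W
  R_plywood = L/(kA) = 0.0531/(0.116·4.93) = 0.09285 K/W
  R_conv,out = 1/(hA) = 1/(25.4·4.93) = 0.007986 K/W
ΣR = 0.04028 + 0.09285 + 0.007986 = 0.1411 K/W
Q = ΔT/ΣR = (22.6 °C − -5.84 °C)/0.1411 = 201.6 W
From the inner boundary to the beech/plywood interface, ΣR_partial = 0.04028 K/W.
T_interface = T_in − Q·ΣR_partial = 22.6 °C − (201.6)(0.04028) = 14.5 °C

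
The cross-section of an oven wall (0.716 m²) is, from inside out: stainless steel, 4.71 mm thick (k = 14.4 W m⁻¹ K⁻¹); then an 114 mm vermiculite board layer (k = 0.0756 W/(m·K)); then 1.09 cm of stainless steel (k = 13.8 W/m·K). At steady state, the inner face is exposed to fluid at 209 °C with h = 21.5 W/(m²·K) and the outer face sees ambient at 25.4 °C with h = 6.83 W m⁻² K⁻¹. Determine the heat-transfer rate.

Q = 77.2 W

Resistance network (inner→outer):
  R_conv,in = 1/(hA) = 1/(21.5·0.716) = 0.06496 K/W
  R_stainless steel = L/(kA) = 0.00471/(14.4·0.716) = 4.568×10^-4 K/W
  R_vermiculite board = L/(kA) = 0.114/(0.0756·0.716) = 2.106 K/W
  R_stainless steel = L/(kA) = 0.0109/(13.8·0.716) = 0.001103 K/W
  R_conv,out = 1/(hA) = 1/(6.83·0.716) = 0.2045 K/W
ΣR = 0.06496 + 4.568×10^-4 + 2.106 + 0.001103 + 0.2045 = 2.377 K/W
Q = ΔT/ΣR = (209 °C − 25.4 °C)/2.377 = 77.2 W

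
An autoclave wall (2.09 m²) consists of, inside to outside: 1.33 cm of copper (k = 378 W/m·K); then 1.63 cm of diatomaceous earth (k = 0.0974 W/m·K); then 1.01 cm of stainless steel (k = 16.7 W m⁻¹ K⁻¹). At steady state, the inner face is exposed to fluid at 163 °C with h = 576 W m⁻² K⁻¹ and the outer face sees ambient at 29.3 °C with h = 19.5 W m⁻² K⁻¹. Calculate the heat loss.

Series thermal resistances, inner to outer:
  R_conv,in = 1/(hA) = 1/(576·2.09) = 8.307×10^-4 K/W
  R_copper = L/(kA) = 0.0133/(378·2.09) = 1.684×10^-5 K/W
  R_diatomaceous earth = L/(kA) = 0.0163/(0.0974·2.09) = 0.08007 K/W
  R_stainless steel = L/(kA) = 0.0101/(16.7·2.09) = 2.894×10^-4 K/W
  R_conv,out = 1/(hA) = 1/(19.5·2.09) = 0.02454 K/W
ΣR = 8.307×10^-4 + 1.684×10^-5 + 0.08007 + 2.894×10^-4 + 0.02454 = 0.1057 K/W
Q = ΔT/ΣR = (163 °C − 29.3 °C)/0.1057 = 1260 W

Q = 1260 W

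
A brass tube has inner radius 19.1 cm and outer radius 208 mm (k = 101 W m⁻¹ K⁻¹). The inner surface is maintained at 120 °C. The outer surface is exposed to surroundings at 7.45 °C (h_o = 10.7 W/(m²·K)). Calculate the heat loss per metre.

Treat each layer as a resistance in series:
  R'_brass = ln(0.208/0.191)/(2πk) = 0.08526/(2π·101) = 1.344×10^-4 m·K/W
  R'_conv,out = 1/(2πr h) = 1/(2π·0.208·10.7) = 0.07151 m·K/W
ΣR = 1.344×10^-4 + 0.07151 = 0.07164 m·K/W
Q' = ΔT/ΣR = (120 °C − 7.45 °C)/0.07164 = 1570 W/m

Q' = 1570 W/m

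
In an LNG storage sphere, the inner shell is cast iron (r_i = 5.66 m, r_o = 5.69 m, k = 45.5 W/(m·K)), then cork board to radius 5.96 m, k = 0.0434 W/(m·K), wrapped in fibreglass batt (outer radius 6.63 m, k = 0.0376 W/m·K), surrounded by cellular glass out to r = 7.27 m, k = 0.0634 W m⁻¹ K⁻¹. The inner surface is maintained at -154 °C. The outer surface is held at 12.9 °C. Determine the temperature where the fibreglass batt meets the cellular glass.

Treat each layer as a resistance in series:
  R_cast iron = (1/5.66 − 1/5.69)/(4πk) = 9.315×10^-4/(4π·45.5) = 1.629×10^-6 K/W
  R_cork board = (1/5.69 − 1/5.96)/(4πk) = 0.007962/(4π·0.0434) = 0.01460 K/W
  R_fibreglass batt = (1/5.96 − 1/6.63)/(4πk) = 0.01696/(4π·0.0376) = 0.03589 K/W
  R_cellular glass = (1/6.63 − 1/7.27)/(4πk) = 0.01328/(4π·0.0634) = 0.01667 K/W
ΣR = 1.629×10^-6 + 0.01460 + 0.03589 + 0.01667 = 0.06716 K/W
Q = ΔT/ΣR = (-154 °C − 12.9 °C)/0.06716 = -2485 W
From the inner boundary to the fibreglass batt/cellular glass interface, ΣR_partial = 0.05049 K/W.
T_interface = T_in − Q·ΣR_partial = -154 °C − (-2485)(0.05049) = -28.5 °C

T = -28.5 °C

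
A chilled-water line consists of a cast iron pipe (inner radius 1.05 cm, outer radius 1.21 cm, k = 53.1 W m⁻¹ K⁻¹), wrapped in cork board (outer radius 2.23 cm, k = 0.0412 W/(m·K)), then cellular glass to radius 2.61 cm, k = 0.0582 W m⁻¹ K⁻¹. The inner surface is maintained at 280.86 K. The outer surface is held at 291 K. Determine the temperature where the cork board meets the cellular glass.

Series thermal resistances, inner to outer:
  R'_cast iron = ln(0.0121/0.0105)/(2πk) = 0.1418/(2π·53.1) = 4.251×10^-4 m·K/W
  R'_cork board = ln(0.0223/0.0121)/(2πk) = 0.6114/(2π·0.0412) = 2.362 m·K/W
  R'_cellular glass = ln(0.0261/0.0223)/(2πk) = 0.1573/(2π·0.0582) = 0.4303 m·K/W
ΣR = 4.251×10^-4 + 2.362 + 0.4303 = 2.793 m·K/W
Q' = ΔT/ΣR = (280.86 K − 291 K)/2.793 = -3.631 W/m
From the inner boundary to the cork board/cellular glass interface, ΣR_partial = 2.362 m·K/W.
T_interface = T_in − Q'·ΣR_partial = 280.86 K − (-3.631)(2.362) = 289.4 K

T = 289.4 K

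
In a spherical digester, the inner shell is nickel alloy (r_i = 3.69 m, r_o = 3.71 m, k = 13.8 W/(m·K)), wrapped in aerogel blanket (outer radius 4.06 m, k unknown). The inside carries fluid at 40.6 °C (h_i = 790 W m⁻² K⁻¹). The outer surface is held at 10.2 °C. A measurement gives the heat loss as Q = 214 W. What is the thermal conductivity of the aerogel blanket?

k = 0.0130 W/m·K

ΣR = ΔT/Q = |40.6 − 10.2|/214 = 0.1421 K/W
Known resistances:
  R_conv,in = 1/(4πr²h) = 1/(4π·3.69²·790) = 7.398×10^-6 K/W
  R_nickel alloy = (1/3.69 − 1/3.71)/(4πk) = 0.001461/(4π·13.8) = 8.424×10^-6 K/W
R_aerogel blanket = ΣR − ΣR_known = 0.1421 − 1.582×10^-5 = 0.1421 K/W
(1/r₁−1/r₂)/(4πk) = 0.1421 ⇒ k = 0.02324/(4π·0.1421) = 0.0130 W/m·K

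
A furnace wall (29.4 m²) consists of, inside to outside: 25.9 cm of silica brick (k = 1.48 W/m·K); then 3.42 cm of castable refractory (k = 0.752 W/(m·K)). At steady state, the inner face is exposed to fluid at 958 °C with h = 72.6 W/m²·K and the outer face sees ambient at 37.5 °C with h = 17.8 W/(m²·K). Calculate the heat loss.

Q = 93.2 kW

Series thermal resistances, inner to outer:
  R_conv,in = 1/(hA) = 1/(72.6·29.4) = 4.685×10^-4 K/W
  R_silica brick = L/(kA) = 0.259/(1.48·29.4) = 0.005952 K/W
  R_castable refractory = L/(kA) = 0.0342/(0.752·29.4) = 0.001547 K/W
  R_conv,out = 1/(hA) = 1/(17.8·29.4) = 0.001911 K/W
ΣR = 4.685×10^-4 + 0.005952 + 0.001547 + 0.001911 = 0.009879 K/W
Q = ΔT/ΣR = (958 °C − 37.5 °C)/0.009879 = 93200 W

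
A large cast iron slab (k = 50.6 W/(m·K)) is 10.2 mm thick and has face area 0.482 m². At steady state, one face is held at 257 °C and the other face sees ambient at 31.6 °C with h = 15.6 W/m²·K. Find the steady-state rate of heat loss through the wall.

Treat each layer as a resistance in series:
  R_cast iron = L/(kA) = 0.0102/(50.6·0.482) = 4.182×10^-4 K/W
  R_conv,out = 1/(hA) = 1/(15.6·0.482) = 0.1330 K/W
ΣR = 4.182×10^-4 + 0.1330 = 0.1334 K/W
Q = ΔT/ΣR = (257 °C − 31.6 °C)/0.1334 = 1690 W

Q = 1690 W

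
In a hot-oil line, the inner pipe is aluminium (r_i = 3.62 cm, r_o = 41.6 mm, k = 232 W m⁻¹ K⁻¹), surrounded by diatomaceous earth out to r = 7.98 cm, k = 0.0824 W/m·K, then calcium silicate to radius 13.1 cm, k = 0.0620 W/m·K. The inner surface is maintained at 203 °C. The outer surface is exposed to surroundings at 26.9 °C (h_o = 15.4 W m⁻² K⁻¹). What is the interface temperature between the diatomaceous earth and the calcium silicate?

T = 118 °C

Resistance network (inner→outer):
  R'_aluminium = ln(0.0416/0.0362)/(2πk) = 0.1390/(2π·232) = 9.538×10^-5 m·K/W
  R'_diatomaceous earth = ln(0.0798/0.0416)/(2πk) = 0.6514/(2π·0.0824) = 1.258 m·K/W
  R'_calcium silicate = ln(0.131/0.0798)/(2πk) = 0.4957/(2π·0.0620) = 1.272 m·K/W
  R'_conv,out = 1/(2πr h) = 1/(2π·0.131·15.4) = 0.07889 m·K/W
ΣR = 9.538×10^-5 + 1.258 + 1.272 + 0.07889 = 2.609 m·K/W
Q' = ΔT/ΣR = (203 °C − 26.9 °C)/2.609 = 67.50 W/m
From the inner boundary to the diatomaceous earth/calcium silicate interface, ΣR_partial = 1.258 m·K/W.
T_interface = T_in − Q'·ΣR_partial = 203 °C − (67.50)(1.258) = 118 °C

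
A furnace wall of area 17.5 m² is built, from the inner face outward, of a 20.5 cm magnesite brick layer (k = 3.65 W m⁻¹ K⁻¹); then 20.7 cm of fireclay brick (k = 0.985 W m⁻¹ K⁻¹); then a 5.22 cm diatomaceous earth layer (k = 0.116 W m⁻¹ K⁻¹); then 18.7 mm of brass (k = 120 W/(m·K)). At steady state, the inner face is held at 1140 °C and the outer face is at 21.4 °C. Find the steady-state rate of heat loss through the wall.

Q = 27300 W

Resistance network (inner→outer):
  R_magnesite brick = L/(kA) = 0.205/(3.65·17.5) = 0.003209 K/W
  R_fireclay brick = L/(kA) = 0.207/(0.985·17.5) = 0.01201 K/W
  R_diatomaceous earth = L/(kA) = 0.0522/(0.116·17.5) = 0.02571 K/W
  R_brass = L/(kA) = 0.0187/(120·17.5) = 8.905×10^-6 K/W
ΣR = 0.003209 + 0.01201 + 0.02571 + 8.905×10^-6 = 0.04094 K/W
Q = ΔT/ΣR = (1140 °C − 21.4 °C)/0.04094 = 27300 W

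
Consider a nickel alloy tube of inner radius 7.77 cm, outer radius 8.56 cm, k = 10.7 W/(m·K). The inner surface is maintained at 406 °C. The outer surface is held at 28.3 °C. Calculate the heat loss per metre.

Q' = 2.62×10^5 W/m

Q' = 2πk·ΔT/ln(r₂/r₁) = 2π × 10.7 × 377.7 / ln(0.0856/0.0777) = 2.62×10^5 W/m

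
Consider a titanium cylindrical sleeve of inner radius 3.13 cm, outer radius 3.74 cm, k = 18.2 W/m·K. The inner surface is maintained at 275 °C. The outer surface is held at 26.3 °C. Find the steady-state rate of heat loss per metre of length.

Q' = 160 kW/m

Q' = 2πk·ΔT/ln(r₂/r₁) = 2π × 18.2 × 248.7 / ln(0.0374/0.0313) = 1.60×10^5 W/m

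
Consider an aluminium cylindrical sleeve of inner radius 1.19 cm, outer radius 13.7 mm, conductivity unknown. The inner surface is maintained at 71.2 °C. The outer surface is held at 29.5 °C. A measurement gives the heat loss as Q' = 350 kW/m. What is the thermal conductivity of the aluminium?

k = 188 W/m·K

ΣR = ΔT/Q' = |71.2 − 29.5|/3.50×10^5 = 1.191×10^-4 m·K/W
ln(r₂/r₁)/(2πk) = 1.191×10^-4 ⇒ k = 0.1409/(2π·1.191×10^-4) = 188 W/m·K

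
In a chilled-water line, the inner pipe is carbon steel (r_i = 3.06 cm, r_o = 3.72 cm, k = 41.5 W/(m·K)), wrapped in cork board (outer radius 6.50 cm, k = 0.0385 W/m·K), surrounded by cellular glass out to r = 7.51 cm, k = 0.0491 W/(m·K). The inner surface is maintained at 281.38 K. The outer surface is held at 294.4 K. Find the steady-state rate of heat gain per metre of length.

Q' = 4.69 W/m

Resistance network (inner→outer):
  R'_carbon steel = ln(0.0372/0.0306)/(2πk) = 0.1953/(2π·41.5) = 7.490×10^-4 m·K/W
  R'_cork board = ln(0.0650/0.0372)/(2πk) = 0.5581/(2π·0.0385) = 2.307 m·K/W
  R'_cellular glass = ln(0.0751/0.0650)/(2πk) = 0.1444/(2π·0.0491) = 0.4682 m·K/W
ΣR = 7.490×10^-4 + 2.307 + 0.4682 = 2.776 m·K/W
Q' = ΔT/ΣR = (281.38 K − 294.4 K)/2.776 = -4.69 W/m
(Negative Q' ⇒ heat flows inward; heat gain = 4.69 W/m.)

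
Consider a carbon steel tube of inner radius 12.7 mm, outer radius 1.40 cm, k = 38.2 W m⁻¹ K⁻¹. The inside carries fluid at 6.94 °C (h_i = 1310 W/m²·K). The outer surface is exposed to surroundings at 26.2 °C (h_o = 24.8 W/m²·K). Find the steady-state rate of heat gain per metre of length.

Series thermal resistances, inner to outer:
  R'_conv,in = 1/(2πr h) = 1/(2π·0.0127·1310) = 0.009566 m·K/W
  R'_carbon steel = ln(0.0140/0.0127)/(2πk) = 0.09746/(2π·38.2) = 4.060×10^-4 m·K/W
  R'_conv,out = 1/(2πr h) = 1/(2π·0.0140·24.8) = 0.4584 m·K/W
ΣR = 0.009566 + 4.060×10^-4 + 0.4584 = 0.4684 m·K/W
Q' = ΔT/ΣR = (6.94 °C − 26.2 °C)/0.4684 = -41.1 W/m
(Negative Q' ⇒ heat flows inward; heat gain = 41.1 W/m.)

Q' = 41.1 W/m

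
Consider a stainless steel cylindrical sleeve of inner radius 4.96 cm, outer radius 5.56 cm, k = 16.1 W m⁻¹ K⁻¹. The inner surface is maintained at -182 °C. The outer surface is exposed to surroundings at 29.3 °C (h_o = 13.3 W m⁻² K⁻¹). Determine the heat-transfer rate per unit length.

Series thermal resistances, inner to outer:
  R'_stainless steel = ln(0.0556/0.0496)/(2πk) = 0.1142/(2π·16.1) = 0.001129 m·K/W
  R'_conv,out = 1/(2πr h) = 1/(2π·0.0556·13.3) = 0.2152 m·K/W
ΣR = 0.001129 + 0.2152 = 0.2163 m·K/W
Q' = ΔT/ΣR = (-182 °C − 29.3 °C)/0.2163 = -977 W/m
(Negative Q' ⇒ heat flows inward; heat gain = 977 W/m.)

Q' = 977 W/m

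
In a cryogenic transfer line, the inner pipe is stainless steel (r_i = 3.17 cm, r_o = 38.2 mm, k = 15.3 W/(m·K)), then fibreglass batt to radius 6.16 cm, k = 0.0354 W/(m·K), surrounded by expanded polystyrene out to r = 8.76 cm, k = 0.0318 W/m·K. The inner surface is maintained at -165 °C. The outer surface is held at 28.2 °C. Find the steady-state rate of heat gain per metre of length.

Q' = 49.4 W/m

Series thermal resistances, inner to outer:
  R'_stainless steel = ln(0.0382/0.0317)/(2πk) = 0.1865/(2π·15.3) = 0.001940 m·K/W
  R'_fibreglass batt = ln(0.0616/0.0382)/(2πk) = 0.4778/(2π·0.0354) = 2.148 m·K/W
  R'_expanded polystyrene = ln(0.0876/0.0616)/(2πk) = 0.3521/(2π·0.0318) = 1.762 m·K/W
ΣR = 0.001940 + 2.148 + 1.762 = 3.912 m·K/W
Q' = ΔT/ΣR = (-165 °C − 28.2 °C)/3.912 = -49.4 W/m
(Negative Q' ⇒ heat flows inward; heat gain = 49.4 W/m.)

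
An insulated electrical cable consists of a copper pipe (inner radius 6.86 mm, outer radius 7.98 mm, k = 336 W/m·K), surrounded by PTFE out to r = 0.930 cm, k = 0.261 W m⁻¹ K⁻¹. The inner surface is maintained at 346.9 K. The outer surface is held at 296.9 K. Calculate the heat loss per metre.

Series thermal resistances, inner to outer:
  R'_copper = ln(0.00798/0.00686)/(2πk) = 0.1512/(2π·336) = 7.163×10^-5 m·K/W
  R'_PTFE = ln(0.00930/0.00798)/(2πk) = 0.1531/(2π·0.261) = 0.09334 m·K/W
ΣR = 7.163×10^-5 + 0.09334 = 0.09341 m·K/W
Q' = ΔT/ΣR = (346.9 K − 296.9 K)/0.09341 = 535 W/m

Q' = 535 W/m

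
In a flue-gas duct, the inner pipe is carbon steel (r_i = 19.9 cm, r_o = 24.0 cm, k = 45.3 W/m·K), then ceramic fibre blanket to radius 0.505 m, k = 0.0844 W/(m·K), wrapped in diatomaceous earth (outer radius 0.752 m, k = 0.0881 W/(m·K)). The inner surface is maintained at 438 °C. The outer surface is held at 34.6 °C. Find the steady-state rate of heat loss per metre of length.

Resistance network (inner→outer):
  R'_carbon steel = ln(0.240/0.199)/(2πk) = 0.1873/(2π·45.3) = 6.582×10^-4 m·K/W
  R'_ceramic fibre blanket = ln(0.505/0.240)/(2πk) = 0.7439/(2π·0.0844) = 1.403 m·K/W
  R'_diatomaceous earth = ln(0.752/0.505)/(2πk) = 0.3982/(2π·0.0881) = 0.7193 m·K/W
ΣR = 6.582×10^-4 + 1.403 + 0.7193 = 2.123 m·K/W
Q' = ΔT/ΣR = (438 °C − 34.6 °C)/2.123 = 190 W/m

Q' = 190 W/m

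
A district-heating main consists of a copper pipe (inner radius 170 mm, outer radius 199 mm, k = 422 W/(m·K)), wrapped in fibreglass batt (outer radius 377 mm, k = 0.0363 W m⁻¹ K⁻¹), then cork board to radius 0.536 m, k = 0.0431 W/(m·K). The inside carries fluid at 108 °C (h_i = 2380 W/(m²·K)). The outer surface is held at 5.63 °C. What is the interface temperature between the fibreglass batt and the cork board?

T = 38.1 °C

Resistance network (inner→outer):
  R'_conv,in = 1/(2πr h) = 1/(2π·0.170·2380) = 3.934×10^-4 m·K/W
  R'_copper = ln(0.199/0.170)/(2πk) = 0.1575/(2π·422) = 5.940×10^-5 m·K/W
  R'_fibreglass batt = ln(0.377/0.199)/(2πk) = 0.6389/(2π·0.0363) = 2.801 m·K/W
  R'_cork board = ln(0.536/0.377)/(2πk) = 0.3519/(2π·0.0431) = 1.299 m·K/W
ΣR = 3.934×10^-4 + 5.940×10^-5 + 2.801 + 1.299 = 4.100 m·K/W
Q' = ΔT/ΣR = (108 °C − 5.63 °C)/4.100 = 24.97 W/m
From the inner boundary to the fibreglass batt/cork board interface, ΣR_partial = 2.801 m·K/W.
T_interface = T_in − Q'·ΣR_partial = 108 °C − (24.97)(2.801) = 38.1 °C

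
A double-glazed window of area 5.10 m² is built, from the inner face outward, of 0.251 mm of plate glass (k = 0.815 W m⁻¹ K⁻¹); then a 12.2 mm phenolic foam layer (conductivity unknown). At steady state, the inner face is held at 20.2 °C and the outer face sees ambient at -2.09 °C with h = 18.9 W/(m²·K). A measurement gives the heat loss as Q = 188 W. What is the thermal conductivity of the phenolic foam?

k = 0.0221 W/m·K

ΣR = ΔT/Q = |20.2 − -2.09|/188 = 0.1186 K/W
Known resistances:
  R_plate glass = L/(kA) = 2.51×10^-4/(0.815·5.10) = 6.039×10^-5 K/W
  R_conv,out = 1/(hA) = 1/(18.9·5.10) = 0.01037 K/W
R_phenolic foam = ΣR − ΣR_known = 0.1186 − 0.01043 = 0.1082 K/W
L/(kA) = 0.1082 ⇒ k = 0.0122/(0.1082·5.10) = 0.0221 W/m·K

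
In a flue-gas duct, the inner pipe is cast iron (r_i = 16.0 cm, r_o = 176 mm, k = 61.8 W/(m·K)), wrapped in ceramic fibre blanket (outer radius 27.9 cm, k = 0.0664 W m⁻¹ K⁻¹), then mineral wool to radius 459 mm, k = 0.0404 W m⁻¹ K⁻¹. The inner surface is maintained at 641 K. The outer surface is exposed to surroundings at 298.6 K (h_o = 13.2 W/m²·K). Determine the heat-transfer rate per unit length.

Q' = 111 W/m

Resistance network (inner→outer):
  R'_cast iron = ln(0.176/0.160)/(2πk) = 0.09531/(2π·61.8) = 2.455×10^-4 m·K/W
  R'_ceramic fibre blanket = ln(0.279/0.176)/(2πk) = 0.4607/(2π·0.0664) = 1.104 m·K/W
  R'_mineral wool = ln(0.459/0.279)/(2πk) = 0.4978/(2π·0.0404) = 1.961 m·K/W
  R'_conv,out = 1/(2πr h) = 1/(2π·0.459·13.2) = 0.02627 m·K/W
ΣR = 2.455×10^-4 + 1.104 + 1.961 + 0.02627 = 3.092 m·K/W
Q' = ΔT/ΣR = (641 K − 298.6 K)/3.092 = 111 W/m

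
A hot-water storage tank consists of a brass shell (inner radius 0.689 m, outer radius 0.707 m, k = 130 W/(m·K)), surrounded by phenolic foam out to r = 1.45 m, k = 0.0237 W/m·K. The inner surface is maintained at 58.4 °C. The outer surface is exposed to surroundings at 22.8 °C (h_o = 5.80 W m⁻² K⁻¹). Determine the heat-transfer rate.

Q = 14.6 W

Series thermal resistances, inner to outer:
  R_brass = (1/0.689 − 1/0.707)/(4πk) = 0.03695/(4π·130) = 2.262×10^-5 K/W
  R_phenolic foam = (1/0.707 − 1/1.45)/(4πk) = 0.7248/(4π·0.0237) = 2.434 K/W
  R_conv,out = 1/(4πr²h) = 1/(4π·1.45²·5.80) = 0.006526 K/W
ΣR = 2.262×10^-5 + 2.434 + 0.006526 = 2.441 K/W
Q = ΔT/ΣR = (58.4 °C − 22.8 °C)/2.441 = 14.6 W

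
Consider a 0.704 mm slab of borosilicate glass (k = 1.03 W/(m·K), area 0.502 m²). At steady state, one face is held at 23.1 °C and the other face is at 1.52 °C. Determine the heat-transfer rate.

Q = 15.8 kW

Q = kA·ΔT/L = 1.03 × 0.502 × |23.1 °C − 1.52 °C| / 7.04×10^-4 = 15800 W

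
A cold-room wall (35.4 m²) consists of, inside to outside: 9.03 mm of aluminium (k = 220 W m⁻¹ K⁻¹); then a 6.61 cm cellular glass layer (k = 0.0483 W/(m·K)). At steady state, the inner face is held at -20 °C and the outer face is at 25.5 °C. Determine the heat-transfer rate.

Q = 1180 W

Series thermal resistances, inner to outer:
  R_aluminium = L/(kA) = 0.00903/(220·35.4) = 1.159×10^-6 K/W
  R_cellular glass = L/(kA) = 0.0661/(0.0483·35.4) = 0.03866 K/W
ΣR = 1.159×10^-6 + 0.03866 = 0.03866 K/W
Q = ΔT/ΣR = (-20 °C − 25.5 °C)/0.03866 = -1180 W
(Negative Q ⇒ heat flows inward; heat gain = 1180 W.)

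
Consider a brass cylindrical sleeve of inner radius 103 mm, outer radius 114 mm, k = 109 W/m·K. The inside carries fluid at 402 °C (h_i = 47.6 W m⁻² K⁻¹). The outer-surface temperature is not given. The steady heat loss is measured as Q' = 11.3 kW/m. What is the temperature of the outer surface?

T_out = 33.5 °C

Sum the resistances:
  R'_conv,in = 1/(2πr h) = 1/(2π·0.103·47.6) = 0.03246 m·K/W
  R'_brass = ln(0.114/0.103)/(2πk) = 0.1015/(2π·109) = 1.482×10^-4 m·K/W
ΣR = 0.03261 m·K/W
ΔT = Q'·ΣR = 11300 × 0.03261 = 368.5 K
Heat flows outward, so T_out = T_in − ΔT = 402 − 368.5 = 33.5 °C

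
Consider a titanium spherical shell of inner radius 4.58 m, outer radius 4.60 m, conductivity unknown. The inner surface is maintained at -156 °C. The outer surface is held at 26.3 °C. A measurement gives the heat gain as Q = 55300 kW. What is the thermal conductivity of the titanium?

ΣR = ΔT/Q = |-156 − 26.3|/5.53×10^7 = 3.297×10^-6 K/W
(1/r₁−1/r₂)/(4πk) = 3.297×10^-6 ⇒ k = 9.493×10^-4/(4π·3.297×10^-6) = 22.9 W/m·K

k = 22.9 W/m·K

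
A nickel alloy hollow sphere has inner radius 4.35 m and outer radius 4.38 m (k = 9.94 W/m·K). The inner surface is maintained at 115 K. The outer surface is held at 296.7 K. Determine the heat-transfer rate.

Q = 1.44×10^7 W

Q = 4πk·ΔT/(1/r₁ − 1/r₂) = 4π × 9.94 × 181.7 / (1/4.35 − 1/4.38) = 1.44×10^7 W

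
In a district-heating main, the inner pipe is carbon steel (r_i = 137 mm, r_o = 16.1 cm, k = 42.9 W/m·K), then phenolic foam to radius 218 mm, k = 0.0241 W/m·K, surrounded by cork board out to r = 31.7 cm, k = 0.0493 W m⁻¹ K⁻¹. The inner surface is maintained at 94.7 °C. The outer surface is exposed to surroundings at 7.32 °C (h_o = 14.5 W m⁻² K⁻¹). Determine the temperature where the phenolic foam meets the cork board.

T = 40.8 °C

Resistance network (inner→outer):
  R'_carbon steel = ln(0.161/0.137)/(2πk) = 0.1614/(2π·42.9) = 5.989×10^-4 m·K/W
  R'_phenolic foam = ln(0.218/0.161)/(2πk) = 0.3031/(2π·0.0241) = 2.002 m·K/W
  R'_cork board = ln(0.317/0.218)/(2πk) = 0.3744/(2π·0.0493) = 1.209 m·K/W
  R'_conv,out = 1/(2πr h) = 1/(2π·0.317·14.5) = 0.03463 m·K/W
ΣR = 5.989×10^-4 + 2.002 + 1.209 + 0.03463 = 3.246 m·K/W
Q' = ΔT/ΣR = (94.7 °C − 7.32 °C)/3.246 = 26.92 W/m
From the inner boundary to the phenolic foam/cork board interface, ΣR_partial = 2.003 m·K/W.
T_interface = T_in − Q'·ΣR_partial = 94.7 °C − (26.92)(2.003) = 40.8 °C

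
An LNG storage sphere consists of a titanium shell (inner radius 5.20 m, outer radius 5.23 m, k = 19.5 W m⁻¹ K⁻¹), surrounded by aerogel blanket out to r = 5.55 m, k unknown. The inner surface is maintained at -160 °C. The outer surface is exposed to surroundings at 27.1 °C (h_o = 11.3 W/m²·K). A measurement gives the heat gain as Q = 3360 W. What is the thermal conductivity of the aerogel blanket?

ΣR = ΔT/Q = |-160 − 27.1|/3360 = 0.05568 K/W
Known resistances:
  R_titanium = (1/5.20 − 1/5.23)/(4πk) = 0.001103/(4π·19.5) = 4.502×10^-6 K/W
  R_conv,out = 1/(4πr²h) = 1/(4π·5.55²·11.3) = 2.286×10^-4 K/W
R_aerogel blanket = ΣR − ΣR_known = 0.05568 − 2.331×10^-4 = 0.05545 K/W
(1/r₁−1/r₂)/(4πk) = 0.05545 ⇒ k = 0.01102/(4π·0.05545) = 0.0158 W/m·K

k = 0.0158 W/m·K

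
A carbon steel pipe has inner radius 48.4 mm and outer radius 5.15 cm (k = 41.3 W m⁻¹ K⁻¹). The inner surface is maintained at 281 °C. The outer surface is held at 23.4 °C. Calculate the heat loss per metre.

Q' = 2πk·ΔT/ln(r₂/r₁) = 2π × 41.3 × 257.6 / ln(0.0515/0.0484) = 1.08×10^6 W/m

Q' = 1080 kW/m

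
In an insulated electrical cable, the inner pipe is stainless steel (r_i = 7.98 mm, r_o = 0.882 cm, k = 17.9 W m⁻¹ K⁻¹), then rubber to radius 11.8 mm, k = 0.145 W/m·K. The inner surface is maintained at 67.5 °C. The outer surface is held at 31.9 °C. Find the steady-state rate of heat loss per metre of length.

Q' = 111 W/m

Treat each layer as a resistance in series:
  R'_stainless steel = ln(0.00882/0.00798)/(2πk) = 0.1001/(2π·17.9) = 8.899×10^-4 m·K/W
  R'_rubber = ln(0.0118/0.00882)/(2πk) = 0.2911/(2π·0.145) = 0.3195 m·K/W
ΣR = 8.899×10^-4 + 0.3195 = 0.3204 m·K/W
Q' = ΔT/ΣR = (67.5 °C − 31.9 °C)/0.3204 = 111 W/m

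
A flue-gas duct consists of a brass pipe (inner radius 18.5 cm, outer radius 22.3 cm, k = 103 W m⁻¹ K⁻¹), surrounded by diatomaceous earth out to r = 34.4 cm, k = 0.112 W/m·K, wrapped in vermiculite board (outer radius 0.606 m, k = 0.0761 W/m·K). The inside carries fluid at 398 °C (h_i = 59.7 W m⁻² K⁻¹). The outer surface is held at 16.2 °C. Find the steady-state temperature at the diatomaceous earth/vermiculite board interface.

Resistance network (inner→outer):
  R'_conv,in = 1/(2πr h) = 1/(2π·0.185·59.7) = 0.01441 m·K/W
  R'_brass = ln(0.223/0.185)/(2πk) = 0.1868/(2π·103) = 2.887×10^-4 m·K/W
  R'_diatomaceous earth = ln(0.344/0.223)/(2πk) = 0.4335/(2π·0.112) = 0.6160 m·K/W
  R'_vermiculite board = ln(0.606/0.344)/(2πk) = 0.5662/(2π·0.0761) = 1.184 m·K/W
ΣR = 0.01441 + 2.887×10^-4 + 0.6160 + 1.184 = 1.815 m·K/W
Q' = ΔT/ΣR = (398 °C − 16.2 °C)/1.815 = 210.4 W/m
From the inner boundary to the diatomaceous earth/vermiculite board interface, ΣR_partial = 0.6307 m·K/W.
T_interface = T_in − Q'·ΣR_partial = 398 °C − (210.4)(0.6307) = 265 °C

T = 265 °C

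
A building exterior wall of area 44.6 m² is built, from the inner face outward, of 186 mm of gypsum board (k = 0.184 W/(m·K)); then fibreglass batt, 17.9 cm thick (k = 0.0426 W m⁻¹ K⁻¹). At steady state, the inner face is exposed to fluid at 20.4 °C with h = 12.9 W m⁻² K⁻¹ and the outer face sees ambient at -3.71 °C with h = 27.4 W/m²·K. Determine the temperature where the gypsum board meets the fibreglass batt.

T = 15.5 °C

Treat each layer as a resistance in series:
  R_conv,in = 1/(hA) = 1/(12.9·44.6) = 0.001738 K/W
  R_gypsum board = L/(kA) = 0.186/(0.184·44.6) = 0.02267 K/W
  R_fibreglass batt = L/(kA) = 0.179/(0.0426·44.6) = 0.09421 K/W
  R_conv,out = 1/(hA) = 1/(27.4·44.6) = 8.183×10^-4 K/W
ΣR = 0.001738 + 0.02267 + 0.09421 + 8.183×10^-4 = 0.1194 K/W
Q = ΔT/ΣR = (20.4 °C − -3.71 °C)/0.1194 = 201.9 W
From the inner boundary to the gypsum board/fibreglass batt interface, ΣR_partial = 0.02441 K/W.
T_interface = T_in − Q·ΣR_partial = 20.4 °C − (201.9)(0.02441) = 15.5 °C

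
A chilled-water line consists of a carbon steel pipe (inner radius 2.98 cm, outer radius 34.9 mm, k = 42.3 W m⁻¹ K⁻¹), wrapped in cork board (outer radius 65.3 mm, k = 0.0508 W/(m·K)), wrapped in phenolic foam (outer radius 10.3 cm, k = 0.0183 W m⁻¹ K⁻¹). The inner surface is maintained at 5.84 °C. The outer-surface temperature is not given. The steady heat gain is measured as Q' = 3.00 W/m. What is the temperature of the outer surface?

T_out = 23.6 °C

Sum the resistances:
  R'_carbon steel = ln(0.0349/0.0298)/(2πk) = 0.1580/(2π·42.3) = 5.944×10^-4 m·K/W
  R'_cork board = ln(0.0653/0.0349)/(2πk) = 0.6265/(2π·0.0508) = 1.963 m·K/W
  R'_phenolic foam = ln(0.103/0.0653)/(2πk) = 0.4557/(2π·0.0183) = 3.964 m·K/W
ΣR = 5.927 m·K/W
ΔT = Q'·ΣR = 3.00 × 5.927 = 17.78 K
Heat flows inward, so T_out = T_in + ΔT = 5.84 + 17.78 = 23.6 °C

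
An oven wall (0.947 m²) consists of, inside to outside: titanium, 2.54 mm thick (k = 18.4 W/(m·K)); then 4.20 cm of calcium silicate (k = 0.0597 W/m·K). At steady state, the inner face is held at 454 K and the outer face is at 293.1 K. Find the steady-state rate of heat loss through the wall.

Q = 217 W

Series thermal resistances, inner to outer:
  R_titanium = L/(kA) = 0.00254/(18.4·0.947) = 1.458×10^-4 K/W
  R_calcium silicate = L/(kA) = 0.0420/(0.0597·0.947) = 0.7429 K/W
ΣR = 1.458×10^-4 + 0.7429 = 0.7430 K/W
Q = ΔT/ΣR = (454 K − 293.1 K)/0.7430 = 217 W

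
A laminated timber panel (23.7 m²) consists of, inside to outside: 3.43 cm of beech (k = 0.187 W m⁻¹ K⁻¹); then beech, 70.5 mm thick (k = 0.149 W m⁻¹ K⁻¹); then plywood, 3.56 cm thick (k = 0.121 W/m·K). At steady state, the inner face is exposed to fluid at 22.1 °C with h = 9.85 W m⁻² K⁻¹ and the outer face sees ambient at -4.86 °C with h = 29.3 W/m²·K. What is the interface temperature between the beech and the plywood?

T = 3.29 °C

Resistance network (inner→outer):
  R_conv,in = 1/(hA) = 1/(9.85·23.7) = 0.004284 K/W
  R_beech = L/(kA) = 0.0343/(0.187·23.7) = 0.007739 K/W
  R_beech = L/(kA) = 0.0705/(0.149·23.7) = 0.01996 K/W
  R_plywood = L/(kA) = 0.0356/(0.121·23.7) = 0.01241 K/W
  R_conv,out = 1/(hA) = 1/(29.3·23.7) = 0.001440 K/W
ΣR = 0.004284 + 0.007739 + 0.01996 + 0.01241 + 0.001440 = 0.04583 K/W
Q = ΔT/ΣR = (22.1 °C − -4.86 °C)/0.04583 = 588.3 W
From the inner boundary to the beech/plywood interface, ΣR_partial = 0.03198 K/W.
T_interface = T_in − Q·ΣR_partial = 22.1 °C − (588.3)(0.03198) = 3.29 °C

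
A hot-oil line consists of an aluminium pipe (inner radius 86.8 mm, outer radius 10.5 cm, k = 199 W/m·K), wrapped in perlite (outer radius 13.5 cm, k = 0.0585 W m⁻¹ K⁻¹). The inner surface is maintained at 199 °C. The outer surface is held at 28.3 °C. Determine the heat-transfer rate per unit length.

Q' = 250 W/m

Treat each layer as a resistance in series:
  R'_aluminium = ln(0.105/0.0868)/(2πk) = 0.1904/(2π·199) = 1.522×10^-4 m·K/W
  R'_perlite = ln(0.135/0.105)/(2πk) = 0.2513/(2π·0.0585) = 0.6837 m·K/W
ΣR = 1.522×10^-4 + 0.6837 = 0.6839 m·K/W
Q' = ΔT/ΣR = (199 °C − 28.3 °C)/0.6839 = 250 W/m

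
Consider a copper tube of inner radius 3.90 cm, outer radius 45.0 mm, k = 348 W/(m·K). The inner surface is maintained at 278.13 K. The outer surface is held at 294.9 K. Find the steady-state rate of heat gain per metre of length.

Q' = 2.56×10^5 W/m

Q' = 2πk·ΔT/ln(r₂/r₁) = 2π × 348 × 16.77 / ln(0.0450/0.0390) = 2.56×10^5 W/m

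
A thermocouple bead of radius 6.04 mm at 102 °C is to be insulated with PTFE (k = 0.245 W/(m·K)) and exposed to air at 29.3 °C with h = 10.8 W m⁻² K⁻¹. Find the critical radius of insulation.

For a sphere, r_cr = 2k_ins/h = 2·0.245/10.8 = 0.0454 m = 4.54 cm

r_cr = 4.54 cm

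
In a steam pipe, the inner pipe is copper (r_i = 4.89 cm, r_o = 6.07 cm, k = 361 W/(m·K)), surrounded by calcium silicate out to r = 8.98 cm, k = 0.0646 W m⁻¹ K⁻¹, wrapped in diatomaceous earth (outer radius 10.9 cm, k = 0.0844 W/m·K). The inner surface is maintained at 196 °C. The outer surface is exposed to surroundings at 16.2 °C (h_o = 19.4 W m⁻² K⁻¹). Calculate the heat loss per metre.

Treat each layer as a resistance in series:
  R'_copper = ln(0.0607/0.0489)/(2πk) = 0.2162/(2π·361) = 9.530×10^-5 m·K/W
  R'_calcium silicate = ln(0.0898/0.0607)/(2πk) = 0.3916/(2π·0.0646) = 0.9649 m·K/W
  R'_diatomaceous earth = ln(0.109/0.0898)/(2πk) = 0.1938/(2π·0.0844) = 0.3654 m·K/W
  R'_conv,out = 1/(2πr h) = 1/(2π·0.109·19.4) = 0.07526 m·K/W
ΣR = 9.530×10^-5 + 0.9649 + 0.3654 + 0.07526 = 1.406 m·K/W
Q' = ΔT/ΣR = (196 °C − 16.2 °C)/1.406 = 128 W/m

Q' = 128 W/m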